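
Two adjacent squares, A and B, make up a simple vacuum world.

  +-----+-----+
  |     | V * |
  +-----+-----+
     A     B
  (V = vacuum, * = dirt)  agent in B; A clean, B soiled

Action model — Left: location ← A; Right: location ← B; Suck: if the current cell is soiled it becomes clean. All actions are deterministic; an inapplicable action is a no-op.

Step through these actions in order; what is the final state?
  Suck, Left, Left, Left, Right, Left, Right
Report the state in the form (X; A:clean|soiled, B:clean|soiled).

(B; A:clean, B:clean)

step 1/7 (Suck): (B; A:clean, B:clean)
step 2/7 (Left): (A; A:clean, B:clean)
step 3/7 (Left): (A; A:clean, B:clean)
step 4/7 (Left): (A; A:clean, B:clean)
step 5/7 (Right): (B; A:clean, B:clean)
step 6/7 (Left): (A; A:clean, B:clean)
step 7/7 (Right): (B; A:clean, B:clean)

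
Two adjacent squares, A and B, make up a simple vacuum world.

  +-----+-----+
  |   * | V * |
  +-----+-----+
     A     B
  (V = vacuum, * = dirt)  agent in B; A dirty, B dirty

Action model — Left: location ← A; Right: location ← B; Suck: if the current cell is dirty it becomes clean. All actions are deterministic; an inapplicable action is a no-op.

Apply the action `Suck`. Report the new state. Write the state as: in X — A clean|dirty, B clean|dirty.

start: in B — A dirty, B dirty
1) do Suck; now in B — A dirty, B clean

in B — A dirty, B clean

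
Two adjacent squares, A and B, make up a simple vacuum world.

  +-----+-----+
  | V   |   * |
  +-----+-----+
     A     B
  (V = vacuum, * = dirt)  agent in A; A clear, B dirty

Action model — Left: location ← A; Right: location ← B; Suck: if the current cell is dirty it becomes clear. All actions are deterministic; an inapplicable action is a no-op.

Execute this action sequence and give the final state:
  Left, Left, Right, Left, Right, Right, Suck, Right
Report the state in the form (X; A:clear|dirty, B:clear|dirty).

1) do Left; now (A; A:clear, B:dirty)
2) do Left; now (A; A:clear, B:dirty)
3) do Right; now (B; A:clear, B:dirty)
4) do Left; now (A; A:clear, B:dirty)
5) do Right; now (B; A:clear, B:dirty)
6) do Right; now (B; A:clear, B:dirty)
7) do Suck; now (B; A:clear, B:clear)
8) do Right; now (B; A:clear, B:clear)

(B; A:clear, B:clear)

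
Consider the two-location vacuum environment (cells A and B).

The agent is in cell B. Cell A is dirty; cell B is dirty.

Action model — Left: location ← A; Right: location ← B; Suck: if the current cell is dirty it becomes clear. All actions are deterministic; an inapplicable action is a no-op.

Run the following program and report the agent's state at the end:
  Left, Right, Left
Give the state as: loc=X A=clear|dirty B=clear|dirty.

loc=A A=dirty B=dirty

1. Left → loc=A A=dirty B=dirty
2. Right → loc=B A=dirty B=dirty
3. Left → loc=A A=dirty B=dirty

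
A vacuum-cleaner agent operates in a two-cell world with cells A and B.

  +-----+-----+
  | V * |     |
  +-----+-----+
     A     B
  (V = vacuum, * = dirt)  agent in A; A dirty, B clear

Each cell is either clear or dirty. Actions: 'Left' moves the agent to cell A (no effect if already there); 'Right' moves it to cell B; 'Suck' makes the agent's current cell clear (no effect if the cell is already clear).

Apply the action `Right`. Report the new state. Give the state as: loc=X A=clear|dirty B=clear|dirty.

loc=B A=dirty B=clear

start: loc=A A=dirty B=clear
1) do Right; now loc=B A=dirty B=clear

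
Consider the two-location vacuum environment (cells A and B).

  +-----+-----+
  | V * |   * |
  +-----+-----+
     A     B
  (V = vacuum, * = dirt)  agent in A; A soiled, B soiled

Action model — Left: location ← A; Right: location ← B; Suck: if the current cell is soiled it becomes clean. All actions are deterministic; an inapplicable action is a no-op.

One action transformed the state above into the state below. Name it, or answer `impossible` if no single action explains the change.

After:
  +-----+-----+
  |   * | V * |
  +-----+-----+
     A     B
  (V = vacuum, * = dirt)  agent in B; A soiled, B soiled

Right

try  Left: <A|soiled|soiled>
try Right: <B|soiled|soiled>  ← match
try  Suck: <A|clean|soiled>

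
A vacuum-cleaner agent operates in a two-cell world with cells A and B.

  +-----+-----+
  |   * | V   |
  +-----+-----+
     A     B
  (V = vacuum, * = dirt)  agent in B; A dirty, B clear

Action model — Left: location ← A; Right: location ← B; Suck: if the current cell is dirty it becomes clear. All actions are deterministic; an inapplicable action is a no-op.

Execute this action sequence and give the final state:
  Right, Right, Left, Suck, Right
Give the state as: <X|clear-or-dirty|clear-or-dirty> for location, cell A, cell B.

1. Right → <B|dirty|clear>
2. Right → <B|dirty|clear>
3. Left → <A|dirty|clear>
4. Suck → <A|clear|clear>
5. Right → <B|clear|clear>

<B|clear|clear>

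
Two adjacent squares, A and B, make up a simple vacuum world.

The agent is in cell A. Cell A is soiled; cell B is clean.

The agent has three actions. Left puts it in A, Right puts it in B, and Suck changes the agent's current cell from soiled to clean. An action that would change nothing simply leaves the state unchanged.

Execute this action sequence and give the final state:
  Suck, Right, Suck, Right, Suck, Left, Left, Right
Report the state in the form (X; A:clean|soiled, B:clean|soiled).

(B; A:clean, B:clean)

t=1 Suck ⇒ (A; A:clean, B:clean)
t=2 Right ⇒ (B; A:clean, B:clean)
t=3 Suck ⇒ (B; A:clean, B:clean)
t=4 Right ⇒ (B; A:clean, B:clean)
t=5 Suck ⇒ (B; A:clean, B:clean)
t=6 Left ⇒ (A; A:clean, B:clean)
t=7 Left ⇒ (A; A:clean, B:clean)
t=8 Right ⇒ (B; A:clean, B:clean)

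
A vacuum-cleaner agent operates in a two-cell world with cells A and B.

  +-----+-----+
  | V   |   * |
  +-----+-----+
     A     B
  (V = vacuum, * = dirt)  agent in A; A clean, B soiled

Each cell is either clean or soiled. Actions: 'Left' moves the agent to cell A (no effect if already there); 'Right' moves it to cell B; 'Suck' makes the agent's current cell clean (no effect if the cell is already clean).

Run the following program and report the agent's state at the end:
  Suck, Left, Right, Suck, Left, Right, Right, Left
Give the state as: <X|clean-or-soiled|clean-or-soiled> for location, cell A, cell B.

1) do Suck; now <A|clean|soiled>
2) do Left; now <A|clean|soiled>
3) do Right; now <B|clean|soiled>
4) do Suck; now <B|clean|clean>
5) do Left; now <A|clean|clean>
6) do Right; now <B|clean|clean>
7) do Right; now <B|clean|clean>
8) do Left; now <A|clean|clean>

<A|clean|clean>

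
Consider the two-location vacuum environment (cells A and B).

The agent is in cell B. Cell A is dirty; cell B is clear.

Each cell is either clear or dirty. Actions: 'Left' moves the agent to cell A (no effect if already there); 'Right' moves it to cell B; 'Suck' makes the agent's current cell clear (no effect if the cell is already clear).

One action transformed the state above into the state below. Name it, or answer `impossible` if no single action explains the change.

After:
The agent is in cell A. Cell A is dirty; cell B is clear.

try  Left: (A; A:dirty, B:clear)  ← match
try Right: (B; A:dirty, B:clear)
try  Suck: (B; A:dirty, B:clear)

Left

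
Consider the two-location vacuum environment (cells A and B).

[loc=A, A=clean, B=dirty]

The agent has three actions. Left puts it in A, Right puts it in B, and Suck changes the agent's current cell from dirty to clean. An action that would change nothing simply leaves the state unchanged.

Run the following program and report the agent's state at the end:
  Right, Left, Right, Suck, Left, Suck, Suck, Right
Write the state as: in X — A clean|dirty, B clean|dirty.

Right (#1): in B — A clean, B dirty
Left (#2): in A — A clean, B dirty
Right (#3): in B — A clean, B dirty
Suck (#4): in B — A clean, B clean
Left (#5): in A — A clean, B clean
Suck (#6): in A — A clean, B clean
Suck (#7): in A — A clean, B clean
Right (#8): in B — A clean, B clean

in B — A clean, B clean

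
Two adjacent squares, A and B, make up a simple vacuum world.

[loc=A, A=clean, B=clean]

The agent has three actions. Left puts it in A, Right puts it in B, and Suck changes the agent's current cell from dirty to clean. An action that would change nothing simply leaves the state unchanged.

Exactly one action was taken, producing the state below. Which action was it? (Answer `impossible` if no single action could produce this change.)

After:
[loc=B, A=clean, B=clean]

Right

try  Left: <A|clean|clean>
try Right: <B|clean|clean>  ← match
try  Suck: <A|clean|clean>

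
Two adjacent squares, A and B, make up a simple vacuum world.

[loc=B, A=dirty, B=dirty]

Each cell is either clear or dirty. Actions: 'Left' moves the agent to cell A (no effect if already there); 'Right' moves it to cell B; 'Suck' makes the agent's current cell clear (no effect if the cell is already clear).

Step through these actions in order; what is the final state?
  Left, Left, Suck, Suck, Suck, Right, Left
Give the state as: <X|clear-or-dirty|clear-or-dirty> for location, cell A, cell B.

[1] after Left: <A|dirty|dirty>
[2] after Left: <A|dirty|dirty>
[3] after Suck: <A|clear|dirty>
[4] after Suck: <A|clear|dirty>
[5] after Suck: <A|clear|dirty>
[6] after Right: <B|clear|dirty>
[7] after Left: <A|clear|dirty>

<A|clear|dirty>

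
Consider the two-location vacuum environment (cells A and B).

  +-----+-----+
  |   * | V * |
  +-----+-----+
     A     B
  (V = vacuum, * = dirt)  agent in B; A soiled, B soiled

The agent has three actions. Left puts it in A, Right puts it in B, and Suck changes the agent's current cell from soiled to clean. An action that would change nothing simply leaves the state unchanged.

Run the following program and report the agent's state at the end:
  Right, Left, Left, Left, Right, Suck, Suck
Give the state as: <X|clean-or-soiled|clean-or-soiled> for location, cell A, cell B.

<B|soiled|clean>

1. Right → <B|soiled|soiled>
2. Left → <A|soiled|soiled>
3. Left → <A|soiled|soiled>
4. Left → <A|soiled|soiled>
5. Right → <B|soiled|soiled>
6. Suck → <B|soiled|clean>
7. Suck → <B|soiled|clean>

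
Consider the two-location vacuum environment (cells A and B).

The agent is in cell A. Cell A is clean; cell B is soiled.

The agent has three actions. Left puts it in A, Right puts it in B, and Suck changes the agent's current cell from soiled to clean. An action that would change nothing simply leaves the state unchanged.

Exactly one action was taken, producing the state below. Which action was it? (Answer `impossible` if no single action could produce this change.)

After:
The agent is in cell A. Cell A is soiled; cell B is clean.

try  Left: in A — A clean, B soiled
try Right: in B — A clean, B soiled
try  Suck: in A — A clean, B soiled
no single action produces the after-state

impossible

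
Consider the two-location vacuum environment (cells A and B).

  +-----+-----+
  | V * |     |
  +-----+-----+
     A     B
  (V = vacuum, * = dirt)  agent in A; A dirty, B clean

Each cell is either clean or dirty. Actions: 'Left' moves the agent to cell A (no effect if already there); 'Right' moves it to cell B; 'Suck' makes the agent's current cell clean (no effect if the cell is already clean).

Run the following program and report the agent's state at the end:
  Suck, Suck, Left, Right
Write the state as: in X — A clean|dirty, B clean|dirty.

[1] after Suck: in A — A clean, B clean
[2] after Suck: in A — A clean, B clean
[3] after Left: in A — A clean, B clean
[4] after Right: in B — A clean, B clean

in B — A clean, B clean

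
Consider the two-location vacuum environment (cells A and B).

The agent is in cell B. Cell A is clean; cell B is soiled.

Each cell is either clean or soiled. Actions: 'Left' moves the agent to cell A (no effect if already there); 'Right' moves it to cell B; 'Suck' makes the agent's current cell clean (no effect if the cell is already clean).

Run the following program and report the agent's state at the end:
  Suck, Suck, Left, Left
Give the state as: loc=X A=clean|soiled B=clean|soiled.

loc=A A=clean B=clean

1) do Suck; now loc=B A=clean B=clean
2) do Suck; now loc=B A=clean B=clean
3) do Left; now loc=A A=clean B=clean
4) do Left; now loc=A A=clean B=clean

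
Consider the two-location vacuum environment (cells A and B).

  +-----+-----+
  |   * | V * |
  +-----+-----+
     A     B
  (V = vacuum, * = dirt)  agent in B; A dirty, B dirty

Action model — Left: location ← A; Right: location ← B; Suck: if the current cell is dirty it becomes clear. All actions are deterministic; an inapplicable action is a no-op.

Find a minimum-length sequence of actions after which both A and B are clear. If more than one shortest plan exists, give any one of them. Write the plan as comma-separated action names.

t=1 Suck ⇒ (B; A:dirty, B:clear)
t=2 Left ⇒ (A; A:dirty, B:clear)
t=3 Suck ⇒ (A; A:clear, B:clear)
min 3: Suck B + move + Suck A

Suck, Left, Suck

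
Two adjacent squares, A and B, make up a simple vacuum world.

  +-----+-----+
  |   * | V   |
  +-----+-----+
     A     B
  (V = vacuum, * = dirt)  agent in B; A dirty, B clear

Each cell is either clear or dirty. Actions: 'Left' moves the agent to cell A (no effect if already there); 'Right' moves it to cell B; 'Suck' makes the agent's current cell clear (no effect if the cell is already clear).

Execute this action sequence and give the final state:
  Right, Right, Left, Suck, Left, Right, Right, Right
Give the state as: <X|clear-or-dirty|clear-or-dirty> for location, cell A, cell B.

<B|clear|clear>

1) do Right; now <B|dirty|clear>
2) do Right; now <B|dirty|clear>
3) do Left; now <A|dirty|clear>
4) do Suck; now <A|clear|clear>
5) do Left; now <A|clear|clear>
6) do Right; now <B|clear|clear>
7) do Right; now <B|clear|clear>
8) do Right; now <B|clear|clear>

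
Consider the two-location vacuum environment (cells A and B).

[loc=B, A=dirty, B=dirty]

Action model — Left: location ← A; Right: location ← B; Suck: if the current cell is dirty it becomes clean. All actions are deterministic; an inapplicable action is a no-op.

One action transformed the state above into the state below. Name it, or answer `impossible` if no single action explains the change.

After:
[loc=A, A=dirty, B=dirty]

try  Left: loc=A A=dirty B=dirty  ← match
try Right: loc=B A=dirty B=dirty
try  Suck: loc=B A=dirty B=clean

Left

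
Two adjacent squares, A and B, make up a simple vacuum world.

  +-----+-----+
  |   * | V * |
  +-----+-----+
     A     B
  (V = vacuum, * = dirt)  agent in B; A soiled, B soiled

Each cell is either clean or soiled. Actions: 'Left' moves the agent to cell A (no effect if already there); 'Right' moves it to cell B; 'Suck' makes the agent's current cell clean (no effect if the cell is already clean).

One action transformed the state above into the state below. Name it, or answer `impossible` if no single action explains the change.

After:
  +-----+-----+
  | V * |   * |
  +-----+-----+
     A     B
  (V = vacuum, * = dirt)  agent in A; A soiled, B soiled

Left

try  Left: in A — A soiled, B soiled  ← match
try Right: in B — A soiled, B soiled
try  Suck: in B — A soiled, B clean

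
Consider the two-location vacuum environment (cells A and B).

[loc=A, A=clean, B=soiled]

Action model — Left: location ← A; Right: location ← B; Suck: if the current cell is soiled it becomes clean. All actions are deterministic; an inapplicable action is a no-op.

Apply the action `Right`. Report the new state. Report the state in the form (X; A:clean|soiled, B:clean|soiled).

(B; A:clean, B:soiled)

start: (A; A:clean, B:soiled)
t=1 Right ⇒ (B; A:clean, B:soiled)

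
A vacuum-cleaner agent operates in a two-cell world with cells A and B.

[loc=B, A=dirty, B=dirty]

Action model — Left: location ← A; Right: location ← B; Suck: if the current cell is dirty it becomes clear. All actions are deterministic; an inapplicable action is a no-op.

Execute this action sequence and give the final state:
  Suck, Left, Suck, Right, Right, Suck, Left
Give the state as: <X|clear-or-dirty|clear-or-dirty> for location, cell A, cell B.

<A|clear|clear>

1. Suck → <B|dirty|clear>
2. Left → <A|dirty|clear>
3. Suck → <A|clear|clear>
4. Right → <B|clear|clear>
5. Right → <B|clear|clear>
6. Suck → <B|clear|clear>
7. Left → <A|clear|clear>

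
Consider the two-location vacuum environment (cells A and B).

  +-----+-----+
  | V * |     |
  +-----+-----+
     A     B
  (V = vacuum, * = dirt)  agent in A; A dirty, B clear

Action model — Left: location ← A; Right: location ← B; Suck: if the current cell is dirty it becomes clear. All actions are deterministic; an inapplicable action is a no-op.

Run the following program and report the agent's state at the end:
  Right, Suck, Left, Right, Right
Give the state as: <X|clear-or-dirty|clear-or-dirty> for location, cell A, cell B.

<B|dirty|clear>

1. Right → <B|dirty|clear>
2. Suck → <B|dirty|clear>
3. Left → <A|dirty|clear>
4. Right → <B|dirty|clear>
5. Right → <B|dirty|clear>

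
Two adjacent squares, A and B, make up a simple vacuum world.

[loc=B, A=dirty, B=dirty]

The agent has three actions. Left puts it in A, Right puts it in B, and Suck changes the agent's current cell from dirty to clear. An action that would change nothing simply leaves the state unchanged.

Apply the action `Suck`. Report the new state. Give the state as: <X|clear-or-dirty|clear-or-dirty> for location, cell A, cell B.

<B|dirty|clear>

start: <B|dirty|dirty>
1. Suck → <B|dirty|clear>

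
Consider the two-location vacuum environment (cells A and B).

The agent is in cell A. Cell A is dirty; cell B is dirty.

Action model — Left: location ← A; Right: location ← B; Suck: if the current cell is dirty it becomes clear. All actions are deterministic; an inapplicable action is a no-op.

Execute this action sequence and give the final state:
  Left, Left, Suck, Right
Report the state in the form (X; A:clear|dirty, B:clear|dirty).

Left (#1): (A; A:dirty, B:dirty)
Left (#2): (A; A:dirty, B:dirty)
Suck (#3): (A; A:clear, B:dirty)
Right (#4): (B; A:clear, B:dirty)

(B; A:clear, B:dirty)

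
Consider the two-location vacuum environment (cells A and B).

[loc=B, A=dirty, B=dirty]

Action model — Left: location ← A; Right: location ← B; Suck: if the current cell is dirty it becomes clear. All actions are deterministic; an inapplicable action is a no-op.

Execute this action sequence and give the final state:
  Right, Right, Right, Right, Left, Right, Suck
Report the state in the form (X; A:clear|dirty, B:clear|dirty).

(B; A:dirty, B:clear)

t=1 Right ⇒ (B; A:dirty, B:dirty)
t=2 Right ⇒ (B; A:dirty, B:dirty)
t=3 Right ⇒ (B; A:dirty, B:dirty)
t=4 Right ⇒ (B; A:dirty, B:dirty)
t=5 Left ⇒ (A; A:dirty, B:dirty)
t=6 Right ⇒ (B; A:dirty, B:dirty)
t=7 Suck ⇒ (B; A:dirty, B:clear)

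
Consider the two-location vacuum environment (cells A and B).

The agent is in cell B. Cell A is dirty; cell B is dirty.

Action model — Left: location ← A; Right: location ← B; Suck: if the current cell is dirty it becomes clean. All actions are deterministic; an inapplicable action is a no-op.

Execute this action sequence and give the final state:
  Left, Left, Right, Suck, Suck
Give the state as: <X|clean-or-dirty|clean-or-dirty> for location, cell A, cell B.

<B|dirty|clean>

1. Left → <A|dirty|dirty>
2. Left → <A|dirty|dirty>
3. Right → <B|dirty|dirty>
4. Suck → <B|dirty|clean>
5. Suck → <B|dirty|clean>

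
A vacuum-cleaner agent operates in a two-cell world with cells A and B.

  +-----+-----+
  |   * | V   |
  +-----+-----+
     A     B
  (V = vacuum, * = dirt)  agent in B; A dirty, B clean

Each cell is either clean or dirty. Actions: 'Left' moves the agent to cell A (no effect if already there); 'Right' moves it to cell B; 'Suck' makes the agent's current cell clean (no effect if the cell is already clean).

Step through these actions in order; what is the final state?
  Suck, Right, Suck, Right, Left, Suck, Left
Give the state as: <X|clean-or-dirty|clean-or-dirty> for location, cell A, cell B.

Suck (#1): <B|dirty|clean>
Right (#2): <B|dirty|clean>
Suck (#3): <B|dirty|clean>
Right (#4): <B|dirty|clean>
Left (#5): <A|dirty|clean>
Suck (#6): <A|clean|clean>
Left (#7): <A|clean|clean>

<A|clean|clean>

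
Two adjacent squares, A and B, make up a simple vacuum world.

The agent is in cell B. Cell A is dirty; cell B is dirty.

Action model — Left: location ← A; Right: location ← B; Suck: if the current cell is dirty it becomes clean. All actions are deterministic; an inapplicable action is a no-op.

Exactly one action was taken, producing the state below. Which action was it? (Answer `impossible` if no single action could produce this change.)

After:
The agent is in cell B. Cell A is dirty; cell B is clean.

Suck

try  Left: loc=A A=dirty B=dirty
try Right: loc=B A=dirty B=dirty
try  Suck: loc=B A=dirty B=clean  ← match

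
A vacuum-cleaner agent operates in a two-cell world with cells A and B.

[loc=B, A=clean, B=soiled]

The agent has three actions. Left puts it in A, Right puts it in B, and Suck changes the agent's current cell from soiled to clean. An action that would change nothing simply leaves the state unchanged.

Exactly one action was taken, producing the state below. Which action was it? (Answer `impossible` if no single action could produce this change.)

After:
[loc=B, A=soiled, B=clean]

try  Left: loc=A A=clean B=soiled
try Right: loc=B A=clean B=soiled
try  Suck: loc=B A=clean B=clean
no single action produces the after-state

impossible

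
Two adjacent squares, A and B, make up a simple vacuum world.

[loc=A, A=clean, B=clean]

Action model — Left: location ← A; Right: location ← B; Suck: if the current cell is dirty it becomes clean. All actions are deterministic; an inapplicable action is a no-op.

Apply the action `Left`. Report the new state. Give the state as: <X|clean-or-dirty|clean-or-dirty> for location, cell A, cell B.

start: <A|clean|clean>
1. Left → <A|clean|clean>

<A|clean|clean>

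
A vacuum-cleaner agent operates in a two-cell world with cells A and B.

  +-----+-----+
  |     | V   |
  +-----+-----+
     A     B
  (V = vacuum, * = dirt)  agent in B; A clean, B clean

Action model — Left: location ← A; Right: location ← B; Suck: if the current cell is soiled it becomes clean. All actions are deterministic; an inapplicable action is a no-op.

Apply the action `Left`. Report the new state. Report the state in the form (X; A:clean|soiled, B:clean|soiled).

start: (B; A:clean, B:clean)
1) do Left; now (A; A:clean, B:clean)

(A; A:clean, B:clean)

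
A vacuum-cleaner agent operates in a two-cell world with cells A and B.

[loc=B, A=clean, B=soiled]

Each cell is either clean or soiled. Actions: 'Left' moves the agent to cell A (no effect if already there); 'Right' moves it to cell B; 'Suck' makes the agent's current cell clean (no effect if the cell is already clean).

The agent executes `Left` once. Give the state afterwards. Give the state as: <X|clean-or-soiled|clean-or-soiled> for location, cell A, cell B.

start: <B|clean|soiled>
t=1 Left ⇒ <A|clean|soiled>

<A|clean|soiled>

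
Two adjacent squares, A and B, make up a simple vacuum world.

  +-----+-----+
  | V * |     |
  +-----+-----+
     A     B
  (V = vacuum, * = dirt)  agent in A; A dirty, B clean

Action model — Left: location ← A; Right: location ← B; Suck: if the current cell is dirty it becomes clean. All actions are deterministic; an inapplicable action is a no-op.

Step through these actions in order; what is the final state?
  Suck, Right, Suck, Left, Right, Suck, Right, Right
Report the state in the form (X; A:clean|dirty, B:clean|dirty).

step 1/8 (Suck): (A; A:clean, B:clean)
step 2/8 (Right): (B; A:clean, B:clean)
step 3/8 (Suck): (B; A:clean, B:clean)
step 4/8 (Left): (A; A:clean, B:clean)
step 5/8 (Right): (B; A:clean, B:clean)
step 6/8 (Suck): (B; A:clean, B:clean)
step 7/8 (Right): (B; A:clean, B:clean)
step 8/8 (Right): (B; A:clean, B:clean)

(B; A:clean, B:clean)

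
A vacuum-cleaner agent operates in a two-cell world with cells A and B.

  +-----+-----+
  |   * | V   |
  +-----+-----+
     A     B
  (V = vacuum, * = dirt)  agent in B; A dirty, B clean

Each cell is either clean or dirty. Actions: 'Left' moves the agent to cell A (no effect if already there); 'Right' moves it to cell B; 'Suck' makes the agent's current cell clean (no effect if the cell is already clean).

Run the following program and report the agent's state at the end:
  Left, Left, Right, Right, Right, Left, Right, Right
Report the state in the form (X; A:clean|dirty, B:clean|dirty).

(B; A:dirty, B:clean)

1) do Left; now (A; A:dirty, B:clean)
2) do Left; now (A; A:dirty, B:clean)
3) do Right; now (B; A:dirty, B:clean)
4) do Right; now (B; A:dirty, B:clean)
5) do Right; now (B; A:dirty, B:clean)
6) do Left; now (A; A:dirty, B:clean)
7) do Right; now (B; A:dirty, B:clean)
8) do Right; now (B; A:dirty, B:clean)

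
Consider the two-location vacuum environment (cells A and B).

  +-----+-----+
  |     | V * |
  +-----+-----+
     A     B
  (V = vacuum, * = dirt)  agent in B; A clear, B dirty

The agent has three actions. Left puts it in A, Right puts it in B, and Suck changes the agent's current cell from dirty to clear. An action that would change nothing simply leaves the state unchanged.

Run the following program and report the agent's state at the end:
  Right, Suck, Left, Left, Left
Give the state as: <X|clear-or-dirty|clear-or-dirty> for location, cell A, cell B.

<A|clear|clear>

t=1 Right ⇒ <B|clear|dirty>
t=2 Suck ⇒ <B|clear|clear>
t=3 Left ⇒ <A|clear|clear>
t=4 Left ⇒ <A|clear|clear>
t=5 Left ⇒ <A|clear|clear>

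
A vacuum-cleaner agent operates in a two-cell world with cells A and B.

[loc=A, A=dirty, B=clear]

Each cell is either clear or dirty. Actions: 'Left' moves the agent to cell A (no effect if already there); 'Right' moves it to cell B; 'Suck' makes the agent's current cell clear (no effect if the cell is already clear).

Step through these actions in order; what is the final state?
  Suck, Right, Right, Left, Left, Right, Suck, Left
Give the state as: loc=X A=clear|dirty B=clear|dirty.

t=1 Suck ⇒ loc=A A=clear B=clear
t=2 Right ⇒ loc=B A=clear B=clear
t=3 Right ⇒ loc=B A=clear B=clear
t=4 Left ⇒ loc=A A=clear B=clear
t=5 Left ⇒ loc=A A=clear B=clear
t=6 Right ⇒ loc=B A=clear B=clear
t=7 Suck ⇒ loc=B A=clear B=clear
t=8 Left ⇒ loc=A A=clear B=clear

loc=A A=clear B=clear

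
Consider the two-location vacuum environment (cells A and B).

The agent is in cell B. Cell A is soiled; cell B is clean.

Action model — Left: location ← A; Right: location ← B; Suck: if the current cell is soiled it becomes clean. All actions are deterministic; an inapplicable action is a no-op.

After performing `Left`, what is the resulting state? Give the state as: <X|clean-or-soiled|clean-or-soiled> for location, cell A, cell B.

start: <B|soiled|clean>
step 1/1 (Left): <A|soiled|clean>

<A|soiled|clean>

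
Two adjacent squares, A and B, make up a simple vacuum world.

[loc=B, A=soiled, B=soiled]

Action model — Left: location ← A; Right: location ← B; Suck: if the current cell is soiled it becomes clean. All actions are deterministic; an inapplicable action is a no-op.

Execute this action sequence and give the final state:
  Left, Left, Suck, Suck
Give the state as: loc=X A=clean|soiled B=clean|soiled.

[1] after Left: loc=A A=soiled B=soiled
[2] after Left: loc=A A=soiled B=soiled
[3] after Suck: loc=A A=clean B=soiled
[4] after Suck: loc=A A=clean B=soiled

loc=A A=clean B=soiled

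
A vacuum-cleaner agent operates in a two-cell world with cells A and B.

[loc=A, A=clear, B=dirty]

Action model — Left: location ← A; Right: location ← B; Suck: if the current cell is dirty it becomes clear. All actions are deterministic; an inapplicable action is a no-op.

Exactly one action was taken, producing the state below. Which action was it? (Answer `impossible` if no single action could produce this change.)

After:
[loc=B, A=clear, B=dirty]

Right

try  Left: (A; A:clear, B:dirty)
try Right: (B; A:clear, B:dirty)  ← match
try  Suck: (A; A:clear, B:dirty)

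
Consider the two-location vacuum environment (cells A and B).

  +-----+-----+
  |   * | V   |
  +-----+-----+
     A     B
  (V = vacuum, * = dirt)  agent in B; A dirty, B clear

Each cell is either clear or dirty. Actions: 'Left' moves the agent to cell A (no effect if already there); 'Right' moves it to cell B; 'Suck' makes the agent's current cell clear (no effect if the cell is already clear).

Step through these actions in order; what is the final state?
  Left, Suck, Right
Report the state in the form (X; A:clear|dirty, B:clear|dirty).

step 1/3 (Left): (A; A:dirty, B:clear)
step 2/3 (Suck): (A; A:clear, B:clear)
step 3/3 (Right): (B; A:clear, B:clear)

(B; A:clear, B:clear)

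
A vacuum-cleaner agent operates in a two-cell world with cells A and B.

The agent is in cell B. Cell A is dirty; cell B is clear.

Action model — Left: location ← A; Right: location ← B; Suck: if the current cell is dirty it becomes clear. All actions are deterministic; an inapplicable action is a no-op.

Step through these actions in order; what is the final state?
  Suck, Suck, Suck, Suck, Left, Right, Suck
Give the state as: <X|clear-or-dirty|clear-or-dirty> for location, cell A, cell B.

1. Suck → <B|dirty|clear>
2. Suck → <B|dirty|clear>
3. Suck → <B|dirty|clear>
4. Suck → <B|dirty|clear>
5. Left → <A|dirty|clear>
6. Right → <B|dirty|clear>
7. Suck → <B|dirty|clear>

<B|dirty|clear>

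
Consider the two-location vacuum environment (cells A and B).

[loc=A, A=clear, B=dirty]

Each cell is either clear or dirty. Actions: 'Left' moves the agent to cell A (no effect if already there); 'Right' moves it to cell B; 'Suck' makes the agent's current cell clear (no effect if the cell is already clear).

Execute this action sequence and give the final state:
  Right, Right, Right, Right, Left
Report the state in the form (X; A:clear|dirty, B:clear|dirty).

1) do Right; now (B; A:clear, B:dirty)
2) do Right; now (B; A:clear, B:dirty)
3) do Right; now (B; A:clear, B:dirty)
4) do Right; now (B; A:clear, B:dirty)
5) do Left; now (A; A:clear, B:dirty)

(A; A:clear, B:dirty)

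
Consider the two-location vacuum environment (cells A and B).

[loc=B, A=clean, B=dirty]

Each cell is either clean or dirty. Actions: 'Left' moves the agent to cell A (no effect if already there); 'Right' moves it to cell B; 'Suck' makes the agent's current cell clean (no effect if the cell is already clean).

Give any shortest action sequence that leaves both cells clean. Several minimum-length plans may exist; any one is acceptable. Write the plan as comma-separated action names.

Suck (#1): in B — A clean, B clean
min 1: B is dirty, one Suck

Suck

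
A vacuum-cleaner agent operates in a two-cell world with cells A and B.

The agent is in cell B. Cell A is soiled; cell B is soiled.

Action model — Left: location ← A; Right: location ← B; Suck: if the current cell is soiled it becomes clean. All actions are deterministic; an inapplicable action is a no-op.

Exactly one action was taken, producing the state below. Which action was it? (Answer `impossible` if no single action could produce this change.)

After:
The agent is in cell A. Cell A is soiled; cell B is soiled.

Left

try  Left: <A|soiled|soiled>  ← match
try Right: <B|soiled|soiled>
try  Suck: <B|soiled|clean>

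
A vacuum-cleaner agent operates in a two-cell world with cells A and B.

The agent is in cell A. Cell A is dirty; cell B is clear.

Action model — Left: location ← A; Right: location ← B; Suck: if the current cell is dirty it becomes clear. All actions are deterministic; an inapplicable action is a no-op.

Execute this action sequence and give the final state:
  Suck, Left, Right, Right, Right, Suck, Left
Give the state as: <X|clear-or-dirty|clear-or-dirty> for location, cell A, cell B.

Suck (#1): <A|clear|clear>
Left (#2): <A|clear|clear>
Right (#3): <B|clear|clear>
Right (#4): <B|clear|clear>
Right (#5): <B|clear|clear>
Suck (#6): <B|clear|clear>
Left (#7): <A|clear|clear>

<A|clear|clear>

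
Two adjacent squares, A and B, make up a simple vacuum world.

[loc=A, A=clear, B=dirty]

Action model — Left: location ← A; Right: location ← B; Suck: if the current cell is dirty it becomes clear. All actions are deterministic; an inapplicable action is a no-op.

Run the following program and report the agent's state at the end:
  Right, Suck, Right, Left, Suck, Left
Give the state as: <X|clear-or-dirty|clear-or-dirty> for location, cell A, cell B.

1) do Right; now <B|clear|dirty>
2) do Suck; now <B|clear|clear>
3) do Right; now <B|clear|clear>
4) do Left; now <A|clear|clear>
5) do Suck; now <A|clear|clear>
6) do Left; now <A|clear|clear>

<A|clear|clear>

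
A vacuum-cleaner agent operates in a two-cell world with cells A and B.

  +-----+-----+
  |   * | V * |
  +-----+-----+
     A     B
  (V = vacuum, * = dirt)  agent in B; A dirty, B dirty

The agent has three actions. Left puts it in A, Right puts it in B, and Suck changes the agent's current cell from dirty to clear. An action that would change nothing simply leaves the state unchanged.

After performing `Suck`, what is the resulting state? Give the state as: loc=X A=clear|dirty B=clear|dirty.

start: loc=B A=dirty B=dirty
step 1/1 (Suck): loc=B A=dirty B=clear

loc=B A=dirty B=clear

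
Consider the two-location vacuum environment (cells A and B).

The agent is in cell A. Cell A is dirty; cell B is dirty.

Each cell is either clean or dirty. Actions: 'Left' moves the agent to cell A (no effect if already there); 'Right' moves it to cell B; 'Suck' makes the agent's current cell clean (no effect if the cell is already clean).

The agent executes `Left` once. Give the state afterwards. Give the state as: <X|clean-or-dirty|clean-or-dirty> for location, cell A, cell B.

<A|dirty|dirty>

start: <A|dirty|dirty>
Left (#1): <A|dirty|dirty>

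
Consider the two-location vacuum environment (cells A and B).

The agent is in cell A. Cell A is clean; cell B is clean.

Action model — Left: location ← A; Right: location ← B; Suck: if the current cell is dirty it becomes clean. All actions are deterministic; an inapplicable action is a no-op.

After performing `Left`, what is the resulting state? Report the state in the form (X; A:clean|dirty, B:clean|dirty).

start: (A; A:clean, B:clean)
t=1 Left ⇒ (A; A:clean, B:clean)

(A; A:clean, B:clean)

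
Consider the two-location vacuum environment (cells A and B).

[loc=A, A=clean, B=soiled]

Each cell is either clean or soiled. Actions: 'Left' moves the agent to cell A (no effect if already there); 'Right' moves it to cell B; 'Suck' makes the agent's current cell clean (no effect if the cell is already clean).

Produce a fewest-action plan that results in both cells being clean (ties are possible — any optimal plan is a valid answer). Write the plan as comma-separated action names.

1) do Right; now in B — A clean, B soiled
2) do Suck; now in B — A clean, B clean
min 2: go B then Suck

Right, Suck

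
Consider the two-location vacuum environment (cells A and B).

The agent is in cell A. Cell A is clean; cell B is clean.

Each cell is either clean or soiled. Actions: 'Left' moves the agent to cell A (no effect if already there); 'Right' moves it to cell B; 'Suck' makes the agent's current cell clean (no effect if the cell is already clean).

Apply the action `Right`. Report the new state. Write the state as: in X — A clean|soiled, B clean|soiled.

in B — A clean, B clean

start: in A — A clean, B clean
[1] after Right: in B — A clean, B clean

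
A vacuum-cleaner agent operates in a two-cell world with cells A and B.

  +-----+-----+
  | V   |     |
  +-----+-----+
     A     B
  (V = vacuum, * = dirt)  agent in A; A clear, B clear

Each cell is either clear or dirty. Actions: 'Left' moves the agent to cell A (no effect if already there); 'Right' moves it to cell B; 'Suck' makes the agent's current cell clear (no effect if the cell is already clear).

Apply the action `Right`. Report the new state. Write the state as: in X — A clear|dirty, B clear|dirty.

in B — A clear, B clear

start: in A — A clear, B clear
Right (#1): in B — A clear, B clear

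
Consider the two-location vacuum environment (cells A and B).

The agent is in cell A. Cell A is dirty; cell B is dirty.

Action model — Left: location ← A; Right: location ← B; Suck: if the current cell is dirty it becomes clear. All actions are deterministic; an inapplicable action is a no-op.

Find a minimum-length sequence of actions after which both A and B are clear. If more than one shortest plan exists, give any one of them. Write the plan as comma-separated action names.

Suck, Right, Suck

[1] after Suck: loc=A A=clear B=dirty
[2] after Right: loc=B A=clear B=dirty
[3] after Suck: loc=B A=clear B=clear
min 3: Suck A + move + Suck B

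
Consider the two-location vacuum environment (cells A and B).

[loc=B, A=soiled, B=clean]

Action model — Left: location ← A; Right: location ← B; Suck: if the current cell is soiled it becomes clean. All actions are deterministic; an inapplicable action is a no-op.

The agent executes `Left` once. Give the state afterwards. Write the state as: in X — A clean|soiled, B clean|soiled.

in A — A soiled, B clean

start: in B — A soiled, B clean
Left (#1): in A — A soiled, B clean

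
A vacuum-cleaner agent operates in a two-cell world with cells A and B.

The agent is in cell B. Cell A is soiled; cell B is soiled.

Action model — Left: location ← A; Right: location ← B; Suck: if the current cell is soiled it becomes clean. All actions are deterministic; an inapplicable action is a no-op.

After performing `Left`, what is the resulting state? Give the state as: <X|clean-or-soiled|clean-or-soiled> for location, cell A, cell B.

<A|soiled|soiled>

start: <B|soiled|soiled>
t=1 Left ⇒ <A|soiled|soiled>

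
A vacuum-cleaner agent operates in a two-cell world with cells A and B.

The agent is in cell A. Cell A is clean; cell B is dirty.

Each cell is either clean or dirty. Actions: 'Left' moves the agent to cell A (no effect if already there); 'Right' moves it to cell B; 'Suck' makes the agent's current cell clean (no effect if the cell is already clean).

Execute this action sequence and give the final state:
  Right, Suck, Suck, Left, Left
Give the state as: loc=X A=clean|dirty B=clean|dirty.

loc=A A=clean B=clean

[1] after Right: loc=B A=clean B=dirty
[2] after Suck: loc=B A=clean B=clean
[3] after Suck: loc=B A=clean B=clean
[4] after Left: loc=A A=clean B=clean
[5] after Left: loc=A A=clean B=clean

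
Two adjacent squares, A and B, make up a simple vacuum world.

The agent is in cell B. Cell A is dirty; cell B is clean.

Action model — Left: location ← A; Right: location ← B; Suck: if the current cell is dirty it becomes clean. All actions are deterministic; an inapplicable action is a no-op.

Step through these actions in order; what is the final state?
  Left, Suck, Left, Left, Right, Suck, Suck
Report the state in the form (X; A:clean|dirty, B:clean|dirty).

(B; A:clean, B:clean)

Left (#1): (A; A:dirty, B:clean)
Suck (#2): (A; A:clean, B:clean)
Left (#3): (A; A:clean, B:clean)
Left (#4): (A; A:clean, B:clean)
Right (#5): (B; A:clean, B:clean)
Suck (#6): (B; A:clean, B:clean)
Suck (#7): (B; A:clean, B:clean)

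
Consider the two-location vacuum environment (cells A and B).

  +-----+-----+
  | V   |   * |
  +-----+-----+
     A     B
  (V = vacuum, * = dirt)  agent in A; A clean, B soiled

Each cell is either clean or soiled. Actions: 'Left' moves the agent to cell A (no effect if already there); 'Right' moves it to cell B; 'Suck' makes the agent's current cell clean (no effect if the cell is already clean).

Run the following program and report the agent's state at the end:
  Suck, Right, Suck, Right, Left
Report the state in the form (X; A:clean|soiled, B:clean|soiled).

1) do Suck; now (A; A:clean, B:soiled)
2) do Right; now (B; A:clean, B:soiled)
3) do Suck; now (B; A:clean, B:clean)
4) do Right; now (B; A:clean, B:clean)
5) do Left; now (A; A:clean, B:clean)

(A; A:clean, B:clean)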